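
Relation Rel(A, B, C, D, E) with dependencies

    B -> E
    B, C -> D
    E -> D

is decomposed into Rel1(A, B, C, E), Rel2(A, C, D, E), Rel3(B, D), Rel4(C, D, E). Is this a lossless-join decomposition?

Yes

Chase test. Columns are A, B, C, D, E; row i has aⱼ where attribute j ∈ Reli, else bᵢⱼ.
Initial tableau (one row per fragment):
  row 1: a1 a2 a3 b14 a5
  row 2: a1 b22 a3 a4 a5
  row 3: b31 a2 b33 a4 b35
  row 4: b41 b42 a3 a4 a5
Rows 1 and 3 agree on B; apply B→E and equate their E entries.
Rows 1 and 2 agree on E; apply E→D and equate their D entries.
Row 1 is now all distinguished symbols — the join is lossless.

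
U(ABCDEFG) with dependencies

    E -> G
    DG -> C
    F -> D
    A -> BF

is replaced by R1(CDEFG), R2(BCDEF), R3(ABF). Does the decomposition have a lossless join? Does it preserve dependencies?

lossy but dependency-preserving

Lossless test (chase): Rows 1 and 2 agree on E; apply E→G and equate their G entries. Rows 1 and 3 agree on F; apply F→D and equate their D entries. No row becomes fully distinguished — the join is lossy.
Dependency preservation: every FD's attributes lie within a single fragment, so each can be enforced locally — preserved.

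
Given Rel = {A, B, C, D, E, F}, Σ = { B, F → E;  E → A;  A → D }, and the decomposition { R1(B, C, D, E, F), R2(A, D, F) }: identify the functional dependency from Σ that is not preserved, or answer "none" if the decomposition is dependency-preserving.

E → A

Check E → A: no single fragment contains all of {A, E}, and the restricted closure of {E} across the fragments never reaches {A}.
B, F → E is preserved.
A → D is preserved.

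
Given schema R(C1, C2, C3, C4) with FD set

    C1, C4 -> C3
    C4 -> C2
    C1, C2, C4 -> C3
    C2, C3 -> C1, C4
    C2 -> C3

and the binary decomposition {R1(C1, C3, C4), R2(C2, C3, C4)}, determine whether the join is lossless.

Yes

Common attributes: R1 ∩ R2 = {C3, C4}.
Closure of {C3, C4}: C4 → C2 applies, adding C2; C2, C3 → C1, C4 applies, adding C1. So (C3, C4)⁺ = {C1, C2, C3, C4}.
This closure contains every attribute of R1, so R1 ∩ R2 → R1. The join is lossless.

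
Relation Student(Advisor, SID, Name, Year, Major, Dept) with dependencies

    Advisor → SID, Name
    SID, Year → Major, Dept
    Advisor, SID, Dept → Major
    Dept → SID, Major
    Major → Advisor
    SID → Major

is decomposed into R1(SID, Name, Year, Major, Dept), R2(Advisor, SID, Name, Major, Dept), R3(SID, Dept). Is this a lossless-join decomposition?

Chase test. Columns are Advisor, SID, Name, Year, Major, Dept; row i has aⱼ where attribute j ∈ Ri, else bᵢⱼ.
Initial tableau (one row per fragment):
  row 1: b11 a2 a3 a4 a5 a6
  row 2: a1 a2 a3 b24 a5 a6
  row 3: b31 a2 b33 b34 b35 a6
Rows 1 and 3 agree on Dept; apply Dept→SID, Major and equate their SID, Major entries.
Rows 1 and 2 agree on Major; apply Major→Advisor and equate their Advisor entries.
Rows 1 and 3 agree on Major; apply Major→Advisor and equate their Advisor entries.
Rows 1 and 3 agree on Advisor; apply Advisor→SID, Name and equate their SID, Name entries.
Row 1 is now all distinguished symbols — the join is lossless.

Yes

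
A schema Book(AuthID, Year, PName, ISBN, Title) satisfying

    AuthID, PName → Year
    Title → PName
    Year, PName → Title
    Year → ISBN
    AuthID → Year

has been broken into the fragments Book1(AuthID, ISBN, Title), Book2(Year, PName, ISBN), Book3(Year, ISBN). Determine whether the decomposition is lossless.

Chase test. Columns are AuthID, Year, PName, ISBN, Title; row i has aⱼ where attribute j ∈ Booki, else bᵢⱼ.
Initial tableau (one row per fragment):
  row 1: a1 b12 b13 a4 a5
  row 2: b21 a2 a3 a4 b25
  row 3: b31 a2 b33 a4 b35
No row becomes fully distinguished — the join is lossy.

No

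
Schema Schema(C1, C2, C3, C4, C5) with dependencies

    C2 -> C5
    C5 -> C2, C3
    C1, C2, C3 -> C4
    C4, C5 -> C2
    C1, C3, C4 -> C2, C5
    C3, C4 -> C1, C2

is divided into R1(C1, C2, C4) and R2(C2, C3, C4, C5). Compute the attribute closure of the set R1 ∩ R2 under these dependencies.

C1, C2, C3, C4, C5

R1 ∩ R2 = {C2, C4}.
C2 → C5 applies, adding C5
C5 → C2, C3 applies, adding C3
C3, C4 → C1, C2 applies, adding C1
Closure: {C1, C2, C3, C4, C5}.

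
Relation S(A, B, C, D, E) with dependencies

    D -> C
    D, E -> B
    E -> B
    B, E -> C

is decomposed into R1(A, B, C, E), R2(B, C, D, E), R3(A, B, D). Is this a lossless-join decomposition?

Chase test. Columns are A, B, C, D, E; row i has aⱼ where attribute j ∈ Ri, else bᵢⱼ.
Initial tableau (one row per fragment):
  row 1: a1 a2 a3 b14 a5
  row 2: b21 a2 a3 a4 a5
  row 3: a1 a2 b33 a4 b35
Rows 2 and 3 agree on D; apply D→C and equate their C entries.
No row becomes fully distinguished — the join is lossy.

No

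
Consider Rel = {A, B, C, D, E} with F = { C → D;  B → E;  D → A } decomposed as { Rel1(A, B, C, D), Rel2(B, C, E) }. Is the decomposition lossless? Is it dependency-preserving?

Lossless test: (B, C)⁺ = {A, B, C, D, E}, which contains all of one fragment — lossless.
Dependency preservation: every FD's attributes lie within a single fragment, so each can be enforced locally — preserved.

lossless and dependency-preserving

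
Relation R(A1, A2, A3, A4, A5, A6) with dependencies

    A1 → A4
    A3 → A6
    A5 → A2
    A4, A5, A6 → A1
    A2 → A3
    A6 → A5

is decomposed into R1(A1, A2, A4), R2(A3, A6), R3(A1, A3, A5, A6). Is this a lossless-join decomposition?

No

Chase test. Columns are A1, A2, A3, A4, A5, A6; row i has aⱼ where attribute j ∈ Ri, else bᵢⱼ.
Initial tableau (one row per fragment):
  row 1: a1 a2 b13 a4 b15 b16
  row 2: b21 b22 a3 b24 b25 a6
  row 3: a1 b32 a3 b34 a5 a6
Rows 1 and 3 agree on A1; apply A1→A4 and equate their A4 entries.
Rows 2 and 3 agree on A6; apply A6→A5 and equate their A5 entries.
Rows 2 and 3 agree on A5; apply A5→A2 and equate their A2 entries.
No row becomes fully distinguished — the join is lossy.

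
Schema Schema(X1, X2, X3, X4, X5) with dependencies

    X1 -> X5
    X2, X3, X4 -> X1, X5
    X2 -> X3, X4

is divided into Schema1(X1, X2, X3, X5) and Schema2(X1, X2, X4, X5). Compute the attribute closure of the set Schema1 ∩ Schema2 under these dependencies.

X1, X2, X3, X4, X5

Schema1 ∩ Schema2 = {X1, X2, X5}.
X2 → X3, X4 applies, adding X3, X4
Closure: {X1, X2, X3, X4, X5}.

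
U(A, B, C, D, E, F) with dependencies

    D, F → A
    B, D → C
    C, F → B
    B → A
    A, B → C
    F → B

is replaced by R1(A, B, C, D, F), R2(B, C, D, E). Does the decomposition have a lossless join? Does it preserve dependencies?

Lossless test: (B, C, D)⁺ = {A, B, C, D}, which is a superkey of neither fragment — lossy.
Dependency preservation: every FD's attributes lie within a single fragment, so each can be enforced locally — preserved.

lossy but dependency-preserving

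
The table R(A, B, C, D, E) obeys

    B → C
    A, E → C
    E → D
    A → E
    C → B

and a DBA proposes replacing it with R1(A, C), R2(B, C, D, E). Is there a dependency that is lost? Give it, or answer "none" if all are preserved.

Check A → E: no single fragment contains all of {A, E}, and the restricted closure of {A} across the fragments never reaches {E}.
B → C is preserved.
A, E → C is preserved.
E → D is preserved.
C → B is preserved.

A → E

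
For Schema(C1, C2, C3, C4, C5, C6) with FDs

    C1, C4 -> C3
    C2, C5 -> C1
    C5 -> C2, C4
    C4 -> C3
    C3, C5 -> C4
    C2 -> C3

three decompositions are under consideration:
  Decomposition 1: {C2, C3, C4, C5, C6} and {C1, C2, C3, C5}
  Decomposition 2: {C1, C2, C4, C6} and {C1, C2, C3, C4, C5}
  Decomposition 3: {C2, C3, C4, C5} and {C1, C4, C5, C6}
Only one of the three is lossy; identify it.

Decomposition 1: common = {C2, C3, C5}, closure = {C1, C2, C3, C4, C5} → lossless.
Decomposition 2: common = {C1, C2, C4}, closure = {C1, C2, C3, C4} → lossy.
Decomposition 3: common = {C4, C5}, closure = {C1, C2, C3, C4, C5} → lossless.

Decomposition 2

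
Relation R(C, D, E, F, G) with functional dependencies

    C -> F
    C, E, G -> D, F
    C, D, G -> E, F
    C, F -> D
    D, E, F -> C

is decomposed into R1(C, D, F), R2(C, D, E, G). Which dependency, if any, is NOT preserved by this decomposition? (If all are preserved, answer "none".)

Check D, E, F → C: no single fragment contains all of {C, D, E, F}, and the restricted closure of {D, E, F} across the fragments never reaches {C}.
C → F is preserved.
C, E, G → D, F is preserved.
C, D, G → E, F is preserved.
C, F → D is preserved.

D, E, F -> C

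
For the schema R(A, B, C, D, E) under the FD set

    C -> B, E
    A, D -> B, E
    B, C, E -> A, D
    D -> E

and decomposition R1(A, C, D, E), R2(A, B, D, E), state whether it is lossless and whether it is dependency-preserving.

Lossless test: (A, D, E)⁺ = {A, B, D, E}, which contains all of one fragment — lossless.
Dependency preservation: C → B, E; B, C, E → A, D are not contained in any single fragment, but the restricted closure of each left-hand side across the fragments still reaches the right-hand side; the remaining FDs each lie inside some fragment. All dependencies are preserved.

lossless and dependency-preserving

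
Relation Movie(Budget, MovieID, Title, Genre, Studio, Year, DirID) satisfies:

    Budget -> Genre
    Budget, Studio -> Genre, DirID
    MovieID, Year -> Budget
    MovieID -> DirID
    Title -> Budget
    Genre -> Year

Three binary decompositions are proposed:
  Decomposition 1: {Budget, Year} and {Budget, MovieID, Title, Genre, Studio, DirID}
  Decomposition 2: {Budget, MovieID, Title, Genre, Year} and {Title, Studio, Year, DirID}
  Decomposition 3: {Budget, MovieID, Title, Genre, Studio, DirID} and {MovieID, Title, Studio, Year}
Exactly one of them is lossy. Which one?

Decomposition 2

Decomposition 1: common = {Budget}, closure = {Budget, Genre, Year} → lossless.
Decomposition 2: common = {Title, Year}, closure = {Budget, Title, Genre, Year} → lossy.
Decomposition 3: common = {MovieID, Title, Studio}, closure = {Budget, MovieID, Title, Genre, Studio, Year, DirID} → lossless.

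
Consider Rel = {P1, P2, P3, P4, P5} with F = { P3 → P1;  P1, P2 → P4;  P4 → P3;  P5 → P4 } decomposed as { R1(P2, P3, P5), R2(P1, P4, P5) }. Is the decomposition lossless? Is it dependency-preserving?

lossless but not dependency-preserving

Lossless test: (P5)⁺ = {P1, P3, P4, P5}, which contains all of one fragment — lossless.
Dependency preservation: the restricted closure of {P3} across the fragments never reaches {P1}, so P3 → P1 cannot be enforced without a join — not preserved.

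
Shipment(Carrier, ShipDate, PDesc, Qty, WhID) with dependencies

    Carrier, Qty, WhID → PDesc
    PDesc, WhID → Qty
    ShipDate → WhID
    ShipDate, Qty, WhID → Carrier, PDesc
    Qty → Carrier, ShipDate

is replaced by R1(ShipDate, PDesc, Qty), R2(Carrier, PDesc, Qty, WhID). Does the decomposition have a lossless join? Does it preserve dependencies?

lossless but not dependency-preserving

Lossless test: (PDesc, Qty)⁺ = {Carrier, ShipDate, PDesc, Qty, WhID}, which contains all of one fragment — lossless.
Dependency preservation: the restricted closure of {ShipDate} across the fragments never reaches {WhID}, so ShipDate → WhID cannot be enforced without a join — not preserved.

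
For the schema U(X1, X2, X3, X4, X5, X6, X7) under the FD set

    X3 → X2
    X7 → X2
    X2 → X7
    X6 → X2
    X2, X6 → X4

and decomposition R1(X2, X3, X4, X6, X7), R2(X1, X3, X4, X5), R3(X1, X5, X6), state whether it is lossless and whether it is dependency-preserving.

Lossless test (chase): Rows 1 and 2 agree on X3; apply X3→X2 and equate their X2 entries. Rows 1 and 2 agree on X2; apply X2→X7 and equate their X7 entries. Rows 1 and 3 agree on X6; apply X6→X2 and equate their X2 entries. Rows 1 and 3 agree on X2, X6; apply X2, X6→X4 and equate their X4 entries. Rows 1 and 3 agree on X2; apply X2→X7 and equate their X7 entries. No row becomes fully distinguished — the join is lossy.
Dependency preservation: every FD's attributes lie within a single fragment, so each can be enforced locally — preserved.

lossy but dependency-preserving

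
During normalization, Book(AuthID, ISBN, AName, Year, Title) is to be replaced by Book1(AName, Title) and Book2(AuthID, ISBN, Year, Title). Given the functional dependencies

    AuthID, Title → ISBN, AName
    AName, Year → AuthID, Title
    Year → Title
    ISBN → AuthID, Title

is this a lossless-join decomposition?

No

Common attributes: Book1 ∩ Book2 = {Title}.
No dependency enlarges {Title}, so (Title)⁺ = {Title}.
The closure contains neither all of Book1 = {AName, Title} nor all of Book2 = {AuthID, ISBN, Year, Title}, so the common attributes are not a superkey of either fragment. The join is lossy.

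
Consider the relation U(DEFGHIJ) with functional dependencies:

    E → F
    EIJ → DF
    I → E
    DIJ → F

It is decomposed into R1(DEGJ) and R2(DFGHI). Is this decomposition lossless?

Common attributes: R1 ∩ R2 = {DG}.
No dependency enlarges {DG}, so (DG)⁺ = {DG}.
The closure contains neither all of R1 = {DEGJ} nor all of R2 = {DFGHI}, so the common attributes are not a superkey of either fragment. The join is lossy.

No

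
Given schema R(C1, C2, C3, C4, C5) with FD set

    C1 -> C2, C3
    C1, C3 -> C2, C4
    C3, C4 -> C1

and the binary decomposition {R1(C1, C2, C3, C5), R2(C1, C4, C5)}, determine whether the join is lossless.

Yes

Common attributes: R1 ∩ R2 = {C1, C5}.
Closure of {C1, C5}: C1 → C2, C3 applies, adding C2, C3; C1, C3 → C2, C4 applies, adding C4. So (C1, C5)⁺ = {C1, C2, C3, C4, C5}.
This closure contains every attribute of R1, so R1 ∩ R2 → R1. The join is lossless.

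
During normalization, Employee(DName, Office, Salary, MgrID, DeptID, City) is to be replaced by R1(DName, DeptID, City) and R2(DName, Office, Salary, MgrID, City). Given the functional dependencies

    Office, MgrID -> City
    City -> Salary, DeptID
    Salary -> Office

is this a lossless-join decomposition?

Yes

Common attributes: R1 ∩ R2 = {DName, City}.
Closure of {DName, City}: City → Salary, DeptID applies, adding Salary, DeptID; Salary → Office applies, adding Office. So (DName, City)⁺ = {DName, Office, Salary, DeptID, City}.
This closure contains every attribute of R1, so R1 ∩ R2 → R1. The join is lossless.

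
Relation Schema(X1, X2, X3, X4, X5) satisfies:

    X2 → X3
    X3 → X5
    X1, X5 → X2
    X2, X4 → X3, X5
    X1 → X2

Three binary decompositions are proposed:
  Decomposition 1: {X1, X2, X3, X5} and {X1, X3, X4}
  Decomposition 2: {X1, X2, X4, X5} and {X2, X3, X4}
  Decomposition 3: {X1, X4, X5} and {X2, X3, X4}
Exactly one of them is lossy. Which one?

Decomposition 3

Decomposition 1: common = {X1, X3}, closure = {X1, X2, X3, X5} → lossless.
Decomposition 2: common = {X2, X4}, closure = {X2, X3, X4, X5} → lossless.
Decomposition 3: common = {X4}, closure = {X4} → lossy.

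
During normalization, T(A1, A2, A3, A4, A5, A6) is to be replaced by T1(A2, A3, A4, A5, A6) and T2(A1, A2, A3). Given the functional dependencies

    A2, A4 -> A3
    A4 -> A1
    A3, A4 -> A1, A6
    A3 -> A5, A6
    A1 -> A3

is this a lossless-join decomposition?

Common attributes: T1 ∩ T2 = {A2, A3}.
Closure of {A2, A3}: A3 → A5, A6 applies, adding A5, A6. So (A2, A3)⁺ = {A2, A3, A5, A6}.
The closure contains neither all of T1 = {A2, A3, A4, A5, A6} nor all of T2 = {A1, A2, A3}, so the common attributes are not a superkey of either fragment. The join is lossy.

No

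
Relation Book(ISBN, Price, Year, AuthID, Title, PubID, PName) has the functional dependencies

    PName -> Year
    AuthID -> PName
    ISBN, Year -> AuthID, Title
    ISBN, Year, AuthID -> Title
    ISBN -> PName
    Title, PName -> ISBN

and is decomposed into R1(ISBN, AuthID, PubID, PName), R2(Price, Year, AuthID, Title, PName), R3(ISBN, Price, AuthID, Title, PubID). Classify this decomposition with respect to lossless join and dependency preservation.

Lossless test (chase): Rows 1 and 2 agree on PName; apply PName→Year and equate their Year entries. Rows 1 and 3 agree on AuthID; apply AuthID→PName and equate their PName entries. Rows 2 and 3 agree on Title, PName; apply Title, PName→ISBN and equate their ISBN entries. Rows 1 and 3 agree on PName; apply PName→Year and equate their Year entries. Rows 1 and 2 agree on ISBN, Year; apply ISBN, Year→AuthID, Title and equate their AuthID, Title entries. Row 3 is now all distinguished symbols — the join is lossless.
Dependency preservation: ISBN, Year → AuthID, Title; ISBN, Year, AuthID → Title; Title, PName → ISBN are not contained in any single fragment, but the restricted closure of each left-hand side across the fragments still reaches the right-hand side; the remaining FDs each lie inside some fragment. All dependencies are preserved.

lossless and dependency-preserving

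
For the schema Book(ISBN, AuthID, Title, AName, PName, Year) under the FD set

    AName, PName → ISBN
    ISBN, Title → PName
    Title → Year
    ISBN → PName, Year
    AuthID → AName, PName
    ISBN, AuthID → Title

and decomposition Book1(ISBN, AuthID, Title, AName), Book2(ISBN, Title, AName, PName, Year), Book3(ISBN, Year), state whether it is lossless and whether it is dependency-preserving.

lossless and dependency-preserving

Lossless test (chase): Rows 1 and 2 agree on ISBN, Title; apply ISBN, Title→PName and equate their PName entries. Rows 1 and 2 agree on Title; apply Title→Year and equate their Year entries. Rows 1 and 3 agree on ISBN; apply ISBN→PName, Year and equate their PName, Year entries. Row 1 is now all distinguished symbols — the join is lossless.
Dependency preservation: AuthID → AName, PName is not contained in any single fragment, but the restricted closure of its left-hand side across the fragments still reaches the right-hand side; the remaining FDs each lie inside some fragment. All dependencies are preserved.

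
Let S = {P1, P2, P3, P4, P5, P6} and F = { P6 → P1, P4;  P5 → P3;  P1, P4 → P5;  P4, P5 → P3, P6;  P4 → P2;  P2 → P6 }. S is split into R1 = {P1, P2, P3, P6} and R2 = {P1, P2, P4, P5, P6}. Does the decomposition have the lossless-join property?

Common attributes: R1 ∩ R2 = {P1, P2, P6}.
Closure of {P1, P2, P6}: P6 → P1, P4 applies, adding P4; P1, P4 → P5 applies, adding P5; P4, P5 → P3, P6 applies, adding P3. So (P1, P2, P6)⁺ = {P1, P2, P3, P4, P5, P6}.
This closure contains every attribute of R1, so R1 ∩ R2 → R1. The join is lossless.

Yes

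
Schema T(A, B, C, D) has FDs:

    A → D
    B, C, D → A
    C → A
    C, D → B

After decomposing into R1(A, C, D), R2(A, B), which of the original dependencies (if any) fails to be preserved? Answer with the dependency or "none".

C, D → B

Check C, D → B: no single fragment contains all of {B, C, D}, and the restricted closure of {C, D} across the fragments never reaches {B}.
A → D is preserved.
B, C, D → A is preserved.
C → A is preserved.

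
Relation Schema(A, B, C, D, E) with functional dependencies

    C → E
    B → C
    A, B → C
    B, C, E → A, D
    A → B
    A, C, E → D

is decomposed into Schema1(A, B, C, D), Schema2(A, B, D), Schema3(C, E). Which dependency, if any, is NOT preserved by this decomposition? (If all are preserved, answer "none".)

C → E lies within Schema3.
B → C lies within Schema1.
A, B → C lies within Schema1.
B, C, E → A, D: restricted closure across fragments reaches A, D.
A → B lies within Schema1.
A, C, E → D: restricted closure across fragments reaches D.
Every dependency is enforceable on the fragments, so the decomposition is dependency-preserving.

none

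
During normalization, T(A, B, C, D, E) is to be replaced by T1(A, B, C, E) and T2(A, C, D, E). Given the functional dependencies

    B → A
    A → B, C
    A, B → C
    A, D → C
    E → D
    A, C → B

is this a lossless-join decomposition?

Common attributes: T1 ∩ T2 = {A, C, E}.
Closure of {A, C, E}: A → B, C applies, adding B; E → D applies, adding D. So (A, C, E)⁺ = {A, B, C, D, E}.
This closure contains every attribute of T1, so T1 ∩ T2 → T1. The join is lossless.

Yes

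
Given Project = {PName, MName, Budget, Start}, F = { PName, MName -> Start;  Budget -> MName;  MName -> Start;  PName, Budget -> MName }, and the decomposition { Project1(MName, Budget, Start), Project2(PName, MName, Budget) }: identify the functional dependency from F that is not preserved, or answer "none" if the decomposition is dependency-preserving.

PName, MName → Start: restricted closure across fragments reaches Start.
Budget → MName lies within Project1.
MName → Start lies within Project1.
PName, Budget → MName lies within Project2.
Every dependency is enforceable on the fragments, so the decomposition is dependency-preserving.

none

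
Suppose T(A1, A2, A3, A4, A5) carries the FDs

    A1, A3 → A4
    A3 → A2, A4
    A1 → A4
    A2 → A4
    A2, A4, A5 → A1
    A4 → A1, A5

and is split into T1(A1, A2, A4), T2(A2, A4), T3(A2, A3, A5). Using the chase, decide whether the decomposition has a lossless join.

Chase test. Columns are A1, A2, A3, A4, A5; row i has aⱼ where attribute j ∈ Ti, else bᵢⱼ.
Initial tableau (one row per fragment):
  row 1: a1 a2 b13 a4 b15
  row 2: b21 a2 b23 a4 b25
  row 3: b31 a2 a3 b34 a5
Rows 1 and 3 agree on A2; apply A2→A4 and equate their A4 entries.
Rows 1 and 2 agree on A4; apply A4→A1, A5 and equate their A1, A5 entries.
Rows 1 and 3 agree on A4; apply A4→A1, A5 and equate their A1, A5 entries.
Row 3 is now all distinguished symbols — the join is lossless.

Yes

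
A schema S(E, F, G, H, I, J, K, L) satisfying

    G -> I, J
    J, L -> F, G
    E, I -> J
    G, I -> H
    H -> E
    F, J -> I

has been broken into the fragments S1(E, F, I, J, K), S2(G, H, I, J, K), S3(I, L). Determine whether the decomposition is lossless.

Chase test. Columns are E, F, G, H, I, J, K, L; row i has aⱼ where attribute j ∈ Si, else bᵢⱼ.
Initial tableau (one row per fragment):
  row 1: a1 a2 b13 b14 a5 a6 a7 b18
  row 2: b21 b22 a3 a4 a5 a6 a7 b28
  row 3: b31 b32 b33 b34 a5 b36 b37 a8
No row becomes fully distinguished — the join is lossy.

No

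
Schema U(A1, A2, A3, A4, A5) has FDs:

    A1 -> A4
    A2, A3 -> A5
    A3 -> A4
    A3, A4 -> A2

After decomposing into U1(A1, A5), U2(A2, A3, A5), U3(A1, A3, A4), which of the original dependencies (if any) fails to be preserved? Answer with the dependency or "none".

none

A1 → A4 lies within U3.
A2, A3 → A5 lies within U2.
A3 → A4 lies within U3.
A3, A4 → A2: restricted closure across fragments reaches A2.
Every dependency is enforceable on the fragments, so the decomposition is dependency-preserving.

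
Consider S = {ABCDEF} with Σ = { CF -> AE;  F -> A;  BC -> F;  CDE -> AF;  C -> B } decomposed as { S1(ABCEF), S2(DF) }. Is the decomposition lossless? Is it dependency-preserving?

lossy but dependency-preserving

Lossless test: (F)⁺ = {AF}, which is a superkey of neither fragment — lossy.
Dependency preservation: CDE → AF is not contained in any single fragment, but the restricted closure of its left-hand side across the fragments still reaches the right-hand side; the remaining FDs each lie inside some fragment. All dependencies are preserved.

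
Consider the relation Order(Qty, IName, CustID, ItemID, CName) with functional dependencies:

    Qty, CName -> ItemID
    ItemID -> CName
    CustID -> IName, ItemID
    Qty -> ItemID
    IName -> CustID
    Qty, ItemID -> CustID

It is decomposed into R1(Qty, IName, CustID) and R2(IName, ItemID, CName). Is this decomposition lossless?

Yes

Common attributes: R1 ∩ R2 = {IName}.
Closure of {IName}: IName → CustID applies, adding CustID; CustID → IName, ItemID applies, adding ItemID; ItemID → CName applies, adding CName. So (IName)⁺ = {IName, CustID, ItemID, CName}.
This closure contains every attribute of R2, so R1 ∩ R2 → R2. The join is lossless.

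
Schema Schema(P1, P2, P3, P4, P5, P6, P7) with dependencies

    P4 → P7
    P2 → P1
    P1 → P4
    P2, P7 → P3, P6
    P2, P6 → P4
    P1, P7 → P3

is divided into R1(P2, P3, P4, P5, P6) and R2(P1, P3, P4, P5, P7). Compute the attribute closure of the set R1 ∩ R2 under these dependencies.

P3, P4, P5, P7

R1 ∩ R2 = {P3, P4, P5}.
P4 → P7 applies, adding P7
Closure: {P3, P4, P5, P7}.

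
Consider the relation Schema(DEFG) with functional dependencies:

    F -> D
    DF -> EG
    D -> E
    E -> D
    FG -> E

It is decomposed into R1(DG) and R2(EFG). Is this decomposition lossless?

Common attributes: R1 ∩ R2 = {G}.
No dependency enlarges {G}, so (G)⁺ = {G}.
The closure contains neither all of R1 = {DG} nor all of R2 = {EFG}, so the common attributes are not a superkey of either fragment. The join is lossy.

No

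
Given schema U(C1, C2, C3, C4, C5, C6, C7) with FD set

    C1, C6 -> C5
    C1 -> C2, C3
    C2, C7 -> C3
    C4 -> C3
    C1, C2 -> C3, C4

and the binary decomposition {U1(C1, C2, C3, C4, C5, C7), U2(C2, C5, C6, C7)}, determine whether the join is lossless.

No

Common attributes: U1 ∩ U2 = {C2, C5, C7}.
Closure of {C2, C5, C7}: C2, C7 → C3 applies, adding C3. So (C2, C5, C7)⁺ = {C2, C3, C5, C7}.
The closure contains neither all of U1 = {C1, C2, C3, C4, C5, C7} nor all of U2 = {C2, C5, C6, C7}, so the common attributes are not a superkey of either fragment. The join is lossy.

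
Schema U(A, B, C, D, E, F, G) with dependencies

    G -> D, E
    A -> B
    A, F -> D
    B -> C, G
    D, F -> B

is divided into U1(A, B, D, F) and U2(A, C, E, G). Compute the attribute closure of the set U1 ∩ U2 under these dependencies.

U1 ∩ U2 = {A}.
A → B applies, adding B
B → C, G applies, adding C, G
G → D, E applies, adding D, E
Closure: {A, B, C, D, E, G}.

A, B, C, D, E, G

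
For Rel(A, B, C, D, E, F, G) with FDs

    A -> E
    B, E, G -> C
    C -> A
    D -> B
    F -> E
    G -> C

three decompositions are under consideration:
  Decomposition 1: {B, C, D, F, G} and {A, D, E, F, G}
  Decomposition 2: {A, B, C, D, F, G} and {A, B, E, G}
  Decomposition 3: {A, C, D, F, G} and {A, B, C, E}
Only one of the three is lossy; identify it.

Decomposition 1: common = {D, F, G}, closure = {A, B, C, D, E, F, G} → lossless.
Decomposition 2: common = {A, B, G}, closure = {A, B, C, E, G} → lossless.
Decomposition 3: common = {A, C}, closure = {A, C, E} → lossy.

Decomposition 3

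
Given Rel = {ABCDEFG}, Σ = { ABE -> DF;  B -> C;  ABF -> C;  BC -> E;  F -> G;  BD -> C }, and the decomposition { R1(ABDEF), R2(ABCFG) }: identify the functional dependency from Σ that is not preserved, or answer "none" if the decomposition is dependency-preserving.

none

ABE → DF lies within R1.
B → C lies within R2.
ABF → C lies within R2.
BC → E: restricted closure across fragments reaches E.
F → G lies within R2.
BD → C: restricted closure across fragments reaches C.
Every dependency is enforceable on the fragments, so the decomposition is dependency-preserving.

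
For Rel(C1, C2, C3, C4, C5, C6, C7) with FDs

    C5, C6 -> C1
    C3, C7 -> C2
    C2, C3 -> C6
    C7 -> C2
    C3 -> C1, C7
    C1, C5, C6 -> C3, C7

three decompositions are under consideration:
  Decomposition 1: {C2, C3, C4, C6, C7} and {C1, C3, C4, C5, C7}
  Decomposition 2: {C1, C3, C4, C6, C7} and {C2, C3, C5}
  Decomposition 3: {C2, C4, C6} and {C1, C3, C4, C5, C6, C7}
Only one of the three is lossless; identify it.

Decomposition 1

Decomposition 1: common = {C3, C4, C7}, closure = {C1, C2, C3, C4, C6, C7} → lossless.
Decomposition 2: common = {C3}, closure = {C1, C2, C3, C6, C7} → lossy.
Decomposition 3: common = {C4, C6}, closure = {C4, C6} → lossy.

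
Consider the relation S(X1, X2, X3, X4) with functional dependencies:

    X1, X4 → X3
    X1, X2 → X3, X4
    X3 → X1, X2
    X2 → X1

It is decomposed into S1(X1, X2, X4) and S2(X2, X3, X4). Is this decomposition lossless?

Common attributes: S1 ∩ S2 = {X2, X4}.
Closure of {X2, X4}: X2 → X1 applies, adding X1; X1, X4 → X3 applies, adding X3. So (X2, X4)⁺ = {X1, X2, X3, X4}.
This closure contains every attribute of S1, so S1 ∩ S2 → S1. The join is lossless.

Yes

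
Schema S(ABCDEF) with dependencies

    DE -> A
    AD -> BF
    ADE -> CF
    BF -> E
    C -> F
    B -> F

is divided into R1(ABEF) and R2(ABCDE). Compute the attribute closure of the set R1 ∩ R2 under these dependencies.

ABEF

R1 ∩ R2 = {ABE}.
B → F applies, adding F
Closure: {ABEF}.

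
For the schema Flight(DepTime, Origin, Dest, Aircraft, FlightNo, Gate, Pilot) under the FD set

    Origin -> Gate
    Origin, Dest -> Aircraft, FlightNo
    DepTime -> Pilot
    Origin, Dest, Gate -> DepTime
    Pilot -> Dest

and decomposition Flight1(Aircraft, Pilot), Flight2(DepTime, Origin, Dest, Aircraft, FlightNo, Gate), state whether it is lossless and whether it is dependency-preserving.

lossy and not dependency-preserving

Lossless test: (Aircraft)⁺ = {Aircraft}, which is a superkey of neither fragment — lossy.
Dependency preservation: the restricted closure of {DepTime} across the fragments never reaches {Pilot}, so DepTime → Pilot cannot be enforced without a join — not preserved.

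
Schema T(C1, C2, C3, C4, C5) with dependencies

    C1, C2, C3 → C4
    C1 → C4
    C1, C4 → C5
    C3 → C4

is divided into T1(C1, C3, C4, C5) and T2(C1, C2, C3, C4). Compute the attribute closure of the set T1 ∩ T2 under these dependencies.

C1, C3, C4, C5

T1 ∩ T2 = {C1, C3, C4}.
C1, C4 → C5 applies, adding C5
Closure: {C1, C3, C4, C5}.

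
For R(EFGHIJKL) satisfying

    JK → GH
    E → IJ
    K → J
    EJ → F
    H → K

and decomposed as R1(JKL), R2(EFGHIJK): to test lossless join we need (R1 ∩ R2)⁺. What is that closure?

R1 ∩ R2 = {JK}.
JK → GH applies, adding GH
Closure: {GHJK}.

GHJK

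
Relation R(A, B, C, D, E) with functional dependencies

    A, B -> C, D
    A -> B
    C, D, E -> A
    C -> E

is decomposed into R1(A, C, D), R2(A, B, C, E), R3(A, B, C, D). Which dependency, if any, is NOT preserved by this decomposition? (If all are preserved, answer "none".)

none

A, B → C, D lies within R3.
A → B lies within R2.
C, D, E → A: restricted closure across fragments reaches A.
C → E lies within R2.
Every dependency is enforceable on the fragments, so the decomposition is dependency-preserving.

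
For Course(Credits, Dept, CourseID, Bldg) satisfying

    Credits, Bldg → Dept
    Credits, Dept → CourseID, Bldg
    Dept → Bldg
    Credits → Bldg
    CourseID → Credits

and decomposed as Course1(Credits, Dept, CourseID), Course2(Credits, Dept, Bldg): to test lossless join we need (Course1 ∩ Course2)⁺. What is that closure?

Course1 ∩ Course2 = {Credits, Dept}.
Credits, Dept → CourseID, Bldg applies, adding CourseID, Bldg
Closure: {Credits, Dept, CourseID, Bldg}.

Credits, Dept, CourseID, Bldg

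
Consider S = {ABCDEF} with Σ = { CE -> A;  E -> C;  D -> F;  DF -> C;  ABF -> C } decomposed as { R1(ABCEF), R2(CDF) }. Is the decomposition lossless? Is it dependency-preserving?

Lossless test: (CF)⁺ = {CF}, which is a superkey of neither fragment — lossy.
Dependency preservation: every FD's attributes lie within a single fragment, so each can be enforced locally — preserved.

lossy but dependency-preserving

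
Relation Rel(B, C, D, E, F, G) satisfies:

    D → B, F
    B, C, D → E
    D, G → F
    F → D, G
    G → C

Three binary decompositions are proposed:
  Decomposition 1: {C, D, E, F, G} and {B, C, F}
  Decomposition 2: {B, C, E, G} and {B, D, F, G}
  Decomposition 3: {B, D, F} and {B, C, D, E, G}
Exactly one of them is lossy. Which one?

Decomposition 1: common = {C, F}, closure = {B, C, D, E, F, G} → lossless.
Decomposition 2: common = {B, G}, closure = {B, C, G} → lossy.
Decomposition 3: common = {B, D}, closure = {B, C, D, E, F, G} → lossless.

Decomposition 2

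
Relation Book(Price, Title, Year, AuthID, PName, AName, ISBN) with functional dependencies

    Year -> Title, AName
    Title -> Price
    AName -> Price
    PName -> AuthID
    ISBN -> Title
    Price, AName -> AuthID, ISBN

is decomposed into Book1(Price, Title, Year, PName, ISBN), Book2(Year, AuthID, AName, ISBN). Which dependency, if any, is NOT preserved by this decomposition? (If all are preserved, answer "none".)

PName -> AuthID

Check PName → AuthID: no single fragment contains all of {AuthID, PName}, and the restricted closure of {PName} across the fragments never reaches {AuthID}.
Year → Title, AName is preserved.
Title → Price is preserved.
AName → Price is preserved.
ISBN → Title is preserved.
Price, AName → AuthID, ISBN is preserved.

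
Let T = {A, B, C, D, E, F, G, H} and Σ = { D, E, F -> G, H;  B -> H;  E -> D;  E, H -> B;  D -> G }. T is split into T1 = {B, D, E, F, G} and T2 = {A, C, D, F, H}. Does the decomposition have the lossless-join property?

No

Common attributes: T1 ∩ T2 = {D, F}.
Closure of {D, F}: D → G applies, adding G. So (D, F)⁺ = {D, F, G}.
The closure contains neither all of T1 = {B, D, E, F, G} nor all of T2 = {A, C, D, F, H}, so the common attributes are not a superkey of either fragment. The join is lossy.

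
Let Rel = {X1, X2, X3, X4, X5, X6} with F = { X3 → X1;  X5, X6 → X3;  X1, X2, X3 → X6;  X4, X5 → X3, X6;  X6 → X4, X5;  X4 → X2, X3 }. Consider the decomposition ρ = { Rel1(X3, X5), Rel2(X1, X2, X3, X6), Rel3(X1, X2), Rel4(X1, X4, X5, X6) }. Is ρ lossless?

Yes

Chase test. Columns are X1, X2, X3, X4, X5, X6; row i has aⱼ where attribute j ∈ Reli, else bᵢⱼ.
Initial tableau (one row per fragment):
  row 1: b11 b12 a3 b14 a5 b16
  row 2: a1 a2 a3 b24 b25 a6
  row 3: a1 a2 b33 b34 b35 b36
  row 4: a1 b42 b43 a4 a5 a6
Rows 1 and 2 agree on X3; apply X3→X1 and equate their X1 entries.
Rows 2 and 4 agree on X6; apply X6→X4, X5 and equate their X4, X5 entries.
Rows 2 and 4 agree on X4; apply X4→X2, X3 and equate their X2, X3 entries.
Row 2 is now all distinguished symbols — the join is lossless.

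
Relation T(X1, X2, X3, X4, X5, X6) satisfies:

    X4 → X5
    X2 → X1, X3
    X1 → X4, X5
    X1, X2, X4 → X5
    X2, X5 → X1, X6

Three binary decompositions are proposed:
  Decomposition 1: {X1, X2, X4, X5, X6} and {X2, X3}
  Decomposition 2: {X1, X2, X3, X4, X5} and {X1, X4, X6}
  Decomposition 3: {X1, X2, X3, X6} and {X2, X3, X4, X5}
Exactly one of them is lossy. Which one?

Decomposition 2

Decomposition 1: common = {X2}, closure = {X1, X2, X3, X4, X5, X6} → lossless.
Decomposition 2: common = {X1, X4}, closure = {X1, X4, X5} → lossy.
Decomposition 3: common = {X2, X3}, closure = {X1, X2, X3, X4, X5, X6} → lossless.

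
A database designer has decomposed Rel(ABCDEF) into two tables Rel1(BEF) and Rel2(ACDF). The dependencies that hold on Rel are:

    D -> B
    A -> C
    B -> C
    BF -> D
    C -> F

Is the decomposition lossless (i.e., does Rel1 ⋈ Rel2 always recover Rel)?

No

Common attributes: Rel1 ∩ Rel2 = {F}.
No dependency enlarges {F}, so (F)⁺ = {F}.
The closure contains neither all of Rel1 = {BEF} nor all of Rel2 = {ACDF}, so the common attributes are not a superkey of either fragment. The join is lossy.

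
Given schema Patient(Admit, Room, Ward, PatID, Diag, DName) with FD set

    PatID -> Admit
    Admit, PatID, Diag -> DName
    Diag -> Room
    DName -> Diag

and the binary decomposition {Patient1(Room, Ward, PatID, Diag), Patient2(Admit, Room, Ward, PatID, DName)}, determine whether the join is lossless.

Common attributes: Patient1 ∩ Patient2 = {Room, Ward, PatID}.
Closure of {Room, Ward, PatID}: PatID → Admit applies, adding Admit. So (Room, Ward, PatID)⁺ = {Admit, Room, Ward, PatID}.
The closure contains neither all of Patient1 = {Room, Ward, PatID, Diag} nor all of Patient2 = {Admit, Room, Ward, PatID, DName}, so the common attributes are not a superkey of either fragment. The join is lossy.

No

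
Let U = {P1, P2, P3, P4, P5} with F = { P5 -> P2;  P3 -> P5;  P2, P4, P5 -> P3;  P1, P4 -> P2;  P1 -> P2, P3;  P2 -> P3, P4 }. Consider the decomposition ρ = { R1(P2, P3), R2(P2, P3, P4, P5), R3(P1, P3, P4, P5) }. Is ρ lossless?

Chase test. Columns are P1, P2, P3, P4, P5; row i has aⱼ where attribute j ∈ Ri, else bᵢⱼ.
Initial tableau (one row per fragment):
  row 1: b11 a2 a3 b14 b15
  row 2: b21 a2 a3 a4 a5
  row 3: a1 b32 a3 a4 a5
Rows 2 and 3 agree on P5; apply P5→P2 and equate their P2 entries.
Rows 1 and 2 agree on P3; apply P3→P5 and equate their P5 entries.
Rows 1 and 2 agree on P2; apply P2→P3, P4 and equate their P3, P4 entries.
Row 3 is now all distinguished symbols — the join is lossless.

Yes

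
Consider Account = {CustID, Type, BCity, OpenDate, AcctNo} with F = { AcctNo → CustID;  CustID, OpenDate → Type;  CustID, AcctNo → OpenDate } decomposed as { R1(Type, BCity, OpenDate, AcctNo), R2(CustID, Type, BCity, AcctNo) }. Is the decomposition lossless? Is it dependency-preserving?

lossless but not dependency-preserving

Lossless test: (Type, BCity, AcctNo)⁺ = {CustID, Type, BCity, OpenDate, AcctNo}, which contains all of one fragment — lossless.
Dependency preservation: the restricted closure of {CustID, OpenDate} across the fragments never reaches {Type}, so CustID, OpenDate → Type cannot be enforced without a join — not preserved.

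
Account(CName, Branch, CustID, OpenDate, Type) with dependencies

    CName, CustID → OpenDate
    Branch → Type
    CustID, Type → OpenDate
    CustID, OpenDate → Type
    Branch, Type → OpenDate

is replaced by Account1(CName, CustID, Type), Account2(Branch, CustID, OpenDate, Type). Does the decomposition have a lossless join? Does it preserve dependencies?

lossy but dependency-preserving

Lossless test: (CustID, Type)⁺ = {CustID, OpenDate, Type}, which is a superkey of neither fragment — lossy.
Dependency preservation: CName, CustID → OpenDate is not contained in any single fragment, but the restricted closure of its left-hand side across the fragments still reaches the right-hand side; the remaining FDs each lie inside some fragment. All dependencies are preserved.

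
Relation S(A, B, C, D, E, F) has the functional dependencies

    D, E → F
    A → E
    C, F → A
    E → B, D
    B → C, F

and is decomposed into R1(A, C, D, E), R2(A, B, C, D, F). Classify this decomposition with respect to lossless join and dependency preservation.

Lossless test: (A, C, D)⁺ = {A, B, C, D, E, F}, which contains all of one fragment — lossless.
Dependency preservation: D, E → F; E → B, D are not contained in any single fragment, but the restricted closure of each left-hand side across the fragments still reaches the right-hand side; the remaining FDs each lie inside some fragment. All dependencies are preserved.

lossless and dependency-preserving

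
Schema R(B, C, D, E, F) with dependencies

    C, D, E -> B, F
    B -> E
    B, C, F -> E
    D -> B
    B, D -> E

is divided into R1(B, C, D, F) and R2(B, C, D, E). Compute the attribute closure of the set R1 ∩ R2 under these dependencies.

R1 ∩ R2 = {B, C, D}.
B → E applies, adding E
C, D, E → B, F applies, adding F
Closure: {B, C, D, E, F}.

B, C, D, E, F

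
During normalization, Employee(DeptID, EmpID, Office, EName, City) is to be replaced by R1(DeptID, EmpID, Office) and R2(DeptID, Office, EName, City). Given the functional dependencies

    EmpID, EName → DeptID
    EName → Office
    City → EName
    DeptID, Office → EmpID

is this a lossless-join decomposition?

Common attributes: R1 ∩ R2 = {DeptID, Office}.
Closure of {DeptID, Office}: DeptID, Office → EmpID applies, adding EmpID. So (DeptID, Office)⁺ = {DeptID, EmpID, Office}.
This closure contains every attribute of R1, so R1 ∩ R2 → R1. The join is lossless.

Yes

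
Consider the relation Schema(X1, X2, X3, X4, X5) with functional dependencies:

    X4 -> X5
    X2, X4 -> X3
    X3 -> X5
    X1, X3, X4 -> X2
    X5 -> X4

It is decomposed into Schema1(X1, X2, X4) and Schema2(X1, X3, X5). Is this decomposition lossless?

No

Common attributes: Schema1 ∩ Schema2 = {X1}.
No dependency enlarges {X1}, so (X1)⁺ = {X1}.
The closure contains neither all of Schema1 = {X1, X2, X4} nor all of Schema2 = {X1, X3, X5}, so the common attributes are not a superkey of either fragment. The join is lossy.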